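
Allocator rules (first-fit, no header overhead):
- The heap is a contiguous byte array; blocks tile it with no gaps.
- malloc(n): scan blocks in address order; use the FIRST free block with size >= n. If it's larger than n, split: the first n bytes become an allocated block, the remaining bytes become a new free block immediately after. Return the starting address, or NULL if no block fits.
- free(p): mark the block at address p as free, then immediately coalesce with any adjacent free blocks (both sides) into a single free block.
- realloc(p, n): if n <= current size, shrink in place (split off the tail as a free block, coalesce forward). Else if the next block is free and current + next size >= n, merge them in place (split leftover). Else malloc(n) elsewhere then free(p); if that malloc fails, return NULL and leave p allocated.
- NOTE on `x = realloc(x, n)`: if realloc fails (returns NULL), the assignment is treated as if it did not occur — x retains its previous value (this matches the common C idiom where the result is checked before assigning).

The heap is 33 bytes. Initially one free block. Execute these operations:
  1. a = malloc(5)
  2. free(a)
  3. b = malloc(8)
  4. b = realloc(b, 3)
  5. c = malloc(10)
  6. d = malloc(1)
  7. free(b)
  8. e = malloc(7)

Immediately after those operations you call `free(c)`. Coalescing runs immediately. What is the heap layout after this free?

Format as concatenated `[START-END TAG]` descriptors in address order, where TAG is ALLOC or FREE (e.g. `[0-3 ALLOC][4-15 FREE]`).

Op 1: a = malloc(5) -> a = 0; heap: [0-4 ALLOC][5-32 FREE]
Op 2: free(a) -> (freed a); heap: [0-32 FREE]
Op 3: b = malloc(8) -> b = 0; heap: [0-7 ALLOC][8-32 FREE]
Op 4: b = realloc(b, 3) -> b = 0; heap: [0-2 ALLOC][3-32 FREE]
Op 5: c = malloc(10) -> c = 3; heap: [0-2 ALLOC][3-12 ALLOC][13-32 FREE]
Op 6: d = malloc(1) -> d = 13; heap: [0-2 ALLOC][3-12 ALLOC][13-13 ALLOC][14-32 FREE]
Op 7: free(b) -> (freed b); heap: [0-2 FREE][3-12 ALLOC][13-13 ALLOC][14-32 FREE]
Op 8: e = malloc(7) -> e = 14; heap: [0-2 FREE][3-12 ALLOC][13-13 ALLOC][14-20 ALLOC][21-32 FREE]
free(c): c = 3 -> block [3-12 ALLOC]; mark free, coalesce with adjacent free neighbors -> [0-12 FREE][13-13 ALLOC][14-20 ALLOC][21-32 FREE]

Answer: [0-12 FREE][13-13 ALLOC][14-20 ALLOC][21-32 FREE]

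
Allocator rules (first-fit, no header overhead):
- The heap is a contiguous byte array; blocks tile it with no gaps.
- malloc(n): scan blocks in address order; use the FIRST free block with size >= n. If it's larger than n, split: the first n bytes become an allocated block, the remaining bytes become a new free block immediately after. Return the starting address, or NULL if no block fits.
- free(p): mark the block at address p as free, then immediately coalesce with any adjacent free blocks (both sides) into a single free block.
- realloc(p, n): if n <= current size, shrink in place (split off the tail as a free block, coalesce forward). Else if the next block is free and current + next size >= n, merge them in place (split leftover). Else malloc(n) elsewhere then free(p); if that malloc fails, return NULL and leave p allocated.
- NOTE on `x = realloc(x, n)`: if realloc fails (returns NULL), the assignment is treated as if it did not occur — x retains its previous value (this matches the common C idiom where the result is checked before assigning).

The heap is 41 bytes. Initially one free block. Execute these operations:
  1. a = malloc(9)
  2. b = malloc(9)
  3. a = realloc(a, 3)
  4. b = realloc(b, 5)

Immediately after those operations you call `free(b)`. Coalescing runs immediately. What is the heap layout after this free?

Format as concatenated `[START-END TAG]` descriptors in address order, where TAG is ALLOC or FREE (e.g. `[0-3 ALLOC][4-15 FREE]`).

Answer: [0-2 ALLOC][3-40 FREE]

Derivation:
Op 1: a = malloc(9) -> a = 0; heap: [0-8 ALLOC][9-40 FREE]
Op 2: b = malloc(9) -> b = 9; heap: [0-8 ALLOC][9-17 ALLOC][18-40 FREE]
Op 3: a = realloc(a, 3) -> a = 0; heap: [0-2 ALLOC][3-8 FREE][9-17 ALLOC][18-40 FREE]
Op 4: b = realloc(b, 5) -> b = 9; heap: [0-2 ALLOC][3-8 FREE][9-13 ALLOC][14-40 FREE]
free(b): b = 9 -> block [9-13 ALLOC]; mark free, coalesce with adjacent free neighbors -> [0-2 ALLOC][3-40 FREE]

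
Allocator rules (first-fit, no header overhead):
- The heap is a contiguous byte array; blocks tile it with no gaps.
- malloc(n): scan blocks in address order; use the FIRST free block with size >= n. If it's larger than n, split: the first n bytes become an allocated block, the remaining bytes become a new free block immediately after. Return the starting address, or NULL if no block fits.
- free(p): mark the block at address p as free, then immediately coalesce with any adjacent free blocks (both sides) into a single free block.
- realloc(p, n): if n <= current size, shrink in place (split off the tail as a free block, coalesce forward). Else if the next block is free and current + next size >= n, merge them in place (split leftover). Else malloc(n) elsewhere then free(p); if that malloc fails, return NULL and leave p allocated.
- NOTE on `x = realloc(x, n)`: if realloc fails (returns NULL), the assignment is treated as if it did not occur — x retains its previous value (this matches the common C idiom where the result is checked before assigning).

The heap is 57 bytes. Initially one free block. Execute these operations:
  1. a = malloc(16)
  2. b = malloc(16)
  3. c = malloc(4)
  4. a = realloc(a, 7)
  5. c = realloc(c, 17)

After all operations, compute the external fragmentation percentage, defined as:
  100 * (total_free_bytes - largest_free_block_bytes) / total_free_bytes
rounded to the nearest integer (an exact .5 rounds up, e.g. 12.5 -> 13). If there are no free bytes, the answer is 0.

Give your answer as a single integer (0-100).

Op 1: a = malloc(16) -> a = 0; heap: [0-15 ALLOC][16-56 FREE]
Op 2: b = malloc(16) -> b = 16; heap: [0-15 ALLOC][16-31 ALLOC][32-56 FREE]
Op 3: c = malloc(4) -> c = 32; heap: [0-15 ALLOC][16-31 ALLOC][32-35 ALLOC][36-56 FREE]
Op 4: a = realloc(a, 7) -> a = 0; heap: [0-6 ALLOC][7-15 FREE][16-31 ALLOC][32-35 ALLOC][36-56 FREE]
Op 5: c = realloc(c, 17) -> c = 32; heap: [0-6 ALLOC][7-15 FREE][16-31 ALLOC][32-48 ALLOC][49-56 FREE]
Free blocks: [9 8] total_free=17 largest=9 -> 100*(17-9)/17 = 800/17 ≈ 47.059 -> rounds to 47

Answer: 47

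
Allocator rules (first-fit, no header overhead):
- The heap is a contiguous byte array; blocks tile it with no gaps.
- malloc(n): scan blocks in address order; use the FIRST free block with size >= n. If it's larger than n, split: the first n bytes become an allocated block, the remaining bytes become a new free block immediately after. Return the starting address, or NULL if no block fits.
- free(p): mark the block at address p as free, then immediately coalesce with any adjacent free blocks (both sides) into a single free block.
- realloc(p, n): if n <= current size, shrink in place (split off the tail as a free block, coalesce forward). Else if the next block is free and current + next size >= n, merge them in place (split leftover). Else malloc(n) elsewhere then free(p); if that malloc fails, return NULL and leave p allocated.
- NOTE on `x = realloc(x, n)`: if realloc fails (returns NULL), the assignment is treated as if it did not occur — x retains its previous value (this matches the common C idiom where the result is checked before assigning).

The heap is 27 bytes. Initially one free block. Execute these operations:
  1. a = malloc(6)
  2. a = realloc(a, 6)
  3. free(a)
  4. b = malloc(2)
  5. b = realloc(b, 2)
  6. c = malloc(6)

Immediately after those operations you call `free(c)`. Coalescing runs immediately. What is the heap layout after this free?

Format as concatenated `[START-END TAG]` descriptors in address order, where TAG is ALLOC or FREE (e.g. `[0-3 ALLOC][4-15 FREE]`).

Op 1: a = malloc(6) -> a = 0; heap: [0-5 ALLOC][6-26 FREE]
Op 2: a = realloc(a, 6) -> a = 0; heap: [0-5 ALLOC][6-26 FREE]
Op 3: free(a) -> (freed a); heap: [0-26 FREE]
Op 4: b = malloc(2) -> b = 0; heap: [0-1 ALLOC][2-26 FREE]
Op 5: b = realloc(b, 2) -> b = 0; heap: [0-1 ALLOC][2-26 FREE]
Op 6: c = malloc(6) -> c = 2; heap: [0-1 ALLOC][2-7 ALLOC][8-26 FREE]
free(c): c = 2 -> block [2-7 ALLOC]; mark free, coalesce with adjacent free neighbors -> [0-1 ALLOC][2-26 FREE]

Answer: [0-1 ALLOC][2-26 FREE]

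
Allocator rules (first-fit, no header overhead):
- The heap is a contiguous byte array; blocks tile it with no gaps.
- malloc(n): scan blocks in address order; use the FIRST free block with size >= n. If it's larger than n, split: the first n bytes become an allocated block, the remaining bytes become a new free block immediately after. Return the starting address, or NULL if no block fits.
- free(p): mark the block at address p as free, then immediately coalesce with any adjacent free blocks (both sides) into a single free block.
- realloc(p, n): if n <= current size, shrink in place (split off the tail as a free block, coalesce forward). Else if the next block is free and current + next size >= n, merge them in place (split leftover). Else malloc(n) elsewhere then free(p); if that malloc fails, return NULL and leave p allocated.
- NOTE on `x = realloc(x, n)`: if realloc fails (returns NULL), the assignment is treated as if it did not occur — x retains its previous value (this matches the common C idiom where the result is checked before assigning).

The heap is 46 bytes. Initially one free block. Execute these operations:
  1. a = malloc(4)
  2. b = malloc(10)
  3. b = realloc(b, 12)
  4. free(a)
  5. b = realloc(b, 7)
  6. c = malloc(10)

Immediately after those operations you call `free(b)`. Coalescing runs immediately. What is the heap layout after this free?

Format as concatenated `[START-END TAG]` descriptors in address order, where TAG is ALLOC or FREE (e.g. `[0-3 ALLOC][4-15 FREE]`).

Answer: [0-10 FREE][11-20 ALLOC][21-45 FREE]

Derivation:
Op 1: a = malloc(4) -> a = 0; heap: [0-3 ALLOC][4-45 FREE]
Op 2: b = malloc(10) -> b = 4; heap: [0-3 ALLOC][4-13 ALLOC][14-45 FREE]
Op 3: b = realloc(b, 12) -> b = 4; heap: [0-3 ALLOC][4-15 ALLOC][16-45 FREE]
Op 4: free(a) -> (freed a); heap: [0-3 FREE][4-15 ALLOC][16-45 FREE]
Op 5: b = realloc(b, 7) -> b = 4; heap: [0-3 FREE][4-10 ALLOC][11-45 FREE]
Op 6: c = malloc(10) -> c = 11; heap: [0-3 FREE][4-10 ALLOC][11-20 ALLOC][21-45 FREE]
free(b): b = 4 -> block [4-10 ALLOC]; mark free, coalesce with adjacent free neighbors -> [0-10 FREE][11-20 ALLOC][21-45 FREE]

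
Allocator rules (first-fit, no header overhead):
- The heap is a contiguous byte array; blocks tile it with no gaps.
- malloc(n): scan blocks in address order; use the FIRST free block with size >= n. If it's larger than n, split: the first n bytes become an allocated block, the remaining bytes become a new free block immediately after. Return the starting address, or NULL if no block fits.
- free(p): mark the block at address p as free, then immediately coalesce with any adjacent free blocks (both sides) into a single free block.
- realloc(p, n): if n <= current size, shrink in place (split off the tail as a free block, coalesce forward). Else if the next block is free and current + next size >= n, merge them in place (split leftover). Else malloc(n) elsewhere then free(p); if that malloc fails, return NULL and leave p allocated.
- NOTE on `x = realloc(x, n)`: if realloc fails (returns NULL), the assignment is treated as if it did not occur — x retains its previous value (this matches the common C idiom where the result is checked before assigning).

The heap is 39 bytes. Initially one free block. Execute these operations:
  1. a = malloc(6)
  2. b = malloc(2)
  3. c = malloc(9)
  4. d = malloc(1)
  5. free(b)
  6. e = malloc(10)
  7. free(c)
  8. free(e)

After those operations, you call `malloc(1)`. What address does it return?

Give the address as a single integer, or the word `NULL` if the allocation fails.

Answer: 6

Derivation:
Op 1: a = malloc(6) -> a = 0; heap: [0-5 ALLOC][6-38 FREE]
Op 2: b = malloc(2) -> b = 6; heap: [0-5 ALLOC][6-7 ALLOC][8-38 FREE]
Op 3: c = malloc(9) -> c = 8; heap: [0-5 ALLOC][6-7 ALLOC][8-16 ALLOC][17-38 FREE]
Op 4: d = malloc(1) -> d = 17; heap: [0-5 ALLOC][6-7 ALLOC][8-16 ALLOC][17-17 ALLOC][18-38 FREE]
Op 5: free(b) -> (freed b); heap: [0-5 ALLOC][6-7 FREE][8-16 ALLOC][17-17 ALLOC][18-38 FREE]
Op 6: e = malloc(10) -> e = 18; heap: [0-5 ALLOC][6-7 FREE][8-16 ALLOC][17-17 ALLOC][18-27 ALLOC][28-38 FREE]
Op 7: free(c) -> (freed c); heap: [0-5 ALLOC][6-16 FREE][17-17 ALLOC][18-27 ALLOC][28-38 FREE]
Op 8: free(e) -> (freed e); heap: [0-5 ALLOC][6-16 FREE][17-17 ALLOC][18-38 FREE]
malloc(1): first-fit scan over [0-5 ALLOC][6-16 FREE][17-17 ALLOC][18-38 FREE] -> 6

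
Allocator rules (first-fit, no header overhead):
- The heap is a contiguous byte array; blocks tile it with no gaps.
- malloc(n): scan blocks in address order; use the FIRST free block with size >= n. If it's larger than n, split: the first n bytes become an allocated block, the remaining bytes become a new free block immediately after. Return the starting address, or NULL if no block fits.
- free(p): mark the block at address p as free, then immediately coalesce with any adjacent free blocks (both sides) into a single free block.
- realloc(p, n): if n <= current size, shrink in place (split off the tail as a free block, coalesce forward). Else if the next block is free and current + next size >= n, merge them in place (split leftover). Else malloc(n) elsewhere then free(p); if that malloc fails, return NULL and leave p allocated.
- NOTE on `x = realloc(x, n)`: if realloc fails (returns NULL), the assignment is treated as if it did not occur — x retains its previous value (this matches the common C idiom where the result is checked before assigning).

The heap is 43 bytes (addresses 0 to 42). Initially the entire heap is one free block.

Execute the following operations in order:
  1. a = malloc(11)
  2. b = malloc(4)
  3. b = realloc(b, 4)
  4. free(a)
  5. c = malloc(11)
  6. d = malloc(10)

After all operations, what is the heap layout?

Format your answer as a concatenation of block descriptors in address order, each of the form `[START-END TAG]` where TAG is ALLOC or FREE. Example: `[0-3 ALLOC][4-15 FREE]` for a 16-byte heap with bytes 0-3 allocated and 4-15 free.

Answer: [0-10 ALLOC][11-14 ALLOC][15-24 ALLOC][25-42 FREE]

Derivation:
Op 1: a = malloc(11) -> a = 0; heap: [0-10 ALLOC][11-42 FREE]
Op 2: b = malloc(4) -> b = 11; heap: [0-10 ALLOC][11-14 ALLOC][15-42 FREE]
Op 3: b = realloc(b, 4) -> b = 11; heap: [0-10 ALLOC][11-14 ALLOC][15-42 FREE]
Op 4: free(a) -> (freed a); heap: [0-10 FREE][11-14 ALLOC][15-42 FREE]
Op 5: c = malloc(11) -> c = 0; heap: [0-10 ALLOC][11-14 ALLOC][15-42 FREE]
Op 6: d = malloc(10) -> d = 15; heap: [0-10 ALLOC][11-14 ALLOC][15-24 ALLOC][25-42 FREE]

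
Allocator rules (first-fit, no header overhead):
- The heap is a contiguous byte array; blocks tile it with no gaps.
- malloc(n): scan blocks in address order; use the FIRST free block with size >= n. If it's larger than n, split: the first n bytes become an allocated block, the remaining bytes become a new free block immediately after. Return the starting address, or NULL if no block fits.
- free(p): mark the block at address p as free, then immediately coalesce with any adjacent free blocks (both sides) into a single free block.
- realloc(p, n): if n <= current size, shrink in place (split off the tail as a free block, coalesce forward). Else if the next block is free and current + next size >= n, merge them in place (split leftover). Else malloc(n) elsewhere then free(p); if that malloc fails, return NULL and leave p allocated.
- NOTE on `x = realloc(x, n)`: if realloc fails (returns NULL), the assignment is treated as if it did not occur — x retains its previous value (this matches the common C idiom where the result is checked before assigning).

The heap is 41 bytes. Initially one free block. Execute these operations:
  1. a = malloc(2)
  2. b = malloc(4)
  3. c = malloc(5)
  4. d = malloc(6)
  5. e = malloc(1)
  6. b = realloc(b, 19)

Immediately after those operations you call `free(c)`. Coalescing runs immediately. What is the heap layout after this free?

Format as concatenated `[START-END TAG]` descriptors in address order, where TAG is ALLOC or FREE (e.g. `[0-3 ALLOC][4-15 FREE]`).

Answer: [0-1 ALLOC][2-10 FREE][11-16 ALLOC][17-17 ALLOC][18-36 ALLOC][37-40 FREE]

Derivation:
Op 1: a = malloc(2) -> a = 0; heap: [0-1 ALLOC][2-40 FREE]
Op 2: b = malloc(4) -> b = 2; heap: [0-1 ALLOC][2-5 ALLOC][6-40 FREE]
Op 3: c = malloc(5) -> c = 6; heap: [0-1 ALLOC][2-5 ALLOC][6-10 ALLOC][11-40 FREE]
Op 4: d = malloc(6) -> d = 11; heap: [0-1 ALLOC][2-5 ALLOC][6-10 ALLOC][11-16 ALLOC][17-40 FREE]
Op 5: e = malloc(1) -> e = 17; heap: [0-1 ALLOC][2-5 ALLOC][6-10 ALLOC][11-16 ALLOC][17-17 ALLOC][18-40 FREE]
Op 6: b = realloc(b, 19) -> b = 18; heap: [0-1 ALLOC][2-5 FREE][6-10 ALLOC][11-16 ALLOC][17-17 ALLOC][18-36 ALLOC][37-40 FREE]
free(c): c = 6 -> block [6-10 ALLOC]; mark free, coalesce with adjacent free neighbors -> [0-1 ALLOC][2-10 FREE][11-16 ALLOC][17-17 ALLOC][18-36 ALLOC][37-40 FREE]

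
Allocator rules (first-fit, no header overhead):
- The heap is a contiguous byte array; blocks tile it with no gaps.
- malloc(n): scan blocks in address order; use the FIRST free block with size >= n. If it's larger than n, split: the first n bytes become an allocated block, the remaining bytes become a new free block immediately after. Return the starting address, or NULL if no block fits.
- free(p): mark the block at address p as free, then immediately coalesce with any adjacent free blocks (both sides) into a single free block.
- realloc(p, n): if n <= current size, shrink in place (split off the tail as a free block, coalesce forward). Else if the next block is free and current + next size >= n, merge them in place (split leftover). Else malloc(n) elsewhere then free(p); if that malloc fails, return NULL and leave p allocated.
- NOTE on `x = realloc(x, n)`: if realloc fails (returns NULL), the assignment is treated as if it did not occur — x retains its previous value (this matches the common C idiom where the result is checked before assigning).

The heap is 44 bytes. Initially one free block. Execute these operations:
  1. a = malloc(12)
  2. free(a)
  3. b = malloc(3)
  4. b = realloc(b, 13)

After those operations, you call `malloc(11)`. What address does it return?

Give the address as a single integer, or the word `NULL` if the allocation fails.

Answer: 13

Derivation:
Op 1: a = malloc(12) -> a = 0; heap: [0-11 ALLOC][12-43 FREE]
Op 2: free(a) -> (freed a); heap: [0-43 FREE]
Op 3: b = malloc(3) -> b = 0; heap: [0-2 ALLOC][3-43 FREE]
Op 4: b = realloc(b, 13) -> b = 0; heap: [0-12 ALLOC][13-43 FREE]
malloc(11): first-fit scan over [0-12 ALLOC][13-43 FREE] -> 13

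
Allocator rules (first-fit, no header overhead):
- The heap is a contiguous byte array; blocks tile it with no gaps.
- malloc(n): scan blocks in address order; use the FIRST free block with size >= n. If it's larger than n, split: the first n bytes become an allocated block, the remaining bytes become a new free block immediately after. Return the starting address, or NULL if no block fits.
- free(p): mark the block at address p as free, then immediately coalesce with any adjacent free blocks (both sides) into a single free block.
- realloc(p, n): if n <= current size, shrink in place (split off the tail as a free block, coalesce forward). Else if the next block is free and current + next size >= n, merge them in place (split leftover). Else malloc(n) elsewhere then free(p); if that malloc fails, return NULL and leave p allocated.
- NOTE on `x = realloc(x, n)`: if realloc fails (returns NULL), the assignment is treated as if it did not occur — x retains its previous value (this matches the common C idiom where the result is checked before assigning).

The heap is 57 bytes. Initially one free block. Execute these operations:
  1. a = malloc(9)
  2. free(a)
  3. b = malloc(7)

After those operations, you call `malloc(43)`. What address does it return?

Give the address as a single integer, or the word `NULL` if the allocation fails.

Answer: 7

Derivation:
Op 1: a = malloc(9) -> a = 0; heap: [0-8 ALLOC][9-56 FREE]
Op 2: free(a) -> (freed a); heap: [0-56 FREE]
Op 3: b = malloc(7) -> b = 0; heap: [0-6 ALLOC][7-56 FREE]
malloc(43): first-fit scan over [0-6 ALLOC][7-56 FREE] -> 7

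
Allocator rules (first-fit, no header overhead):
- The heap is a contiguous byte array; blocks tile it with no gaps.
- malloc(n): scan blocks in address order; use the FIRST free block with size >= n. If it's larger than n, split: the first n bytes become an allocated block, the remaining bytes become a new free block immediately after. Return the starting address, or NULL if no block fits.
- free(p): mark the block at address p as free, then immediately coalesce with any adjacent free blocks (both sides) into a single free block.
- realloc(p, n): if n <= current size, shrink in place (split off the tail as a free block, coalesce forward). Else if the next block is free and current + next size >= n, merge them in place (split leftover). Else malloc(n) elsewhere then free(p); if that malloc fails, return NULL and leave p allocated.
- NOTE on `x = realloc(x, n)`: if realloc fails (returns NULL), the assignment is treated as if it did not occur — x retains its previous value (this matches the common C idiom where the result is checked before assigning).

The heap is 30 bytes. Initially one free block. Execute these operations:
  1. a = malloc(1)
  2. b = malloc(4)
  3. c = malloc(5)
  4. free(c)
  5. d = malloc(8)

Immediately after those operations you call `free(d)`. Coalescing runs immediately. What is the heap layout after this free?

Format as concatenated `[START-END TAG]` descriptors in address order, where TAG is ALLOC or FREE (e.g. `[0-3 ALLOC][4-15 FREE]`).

Op 1: a = malloc(1) -> a = 0; heap: [0-0 ALLOC][1-29 FREE]
Op 2: b = malloc(4) -> b = 1; heap: [0-0 ALLOC][1-4 ALLOC][5-29 FREE]
Op 3: c = malloc(5) -> c = 5; heap: [0-0 ALLOC][1-4 ALLOC][5-9 ALLOC][10-29 FREE]
Op 4: free(c) -> (freed c); heap: [0-0 ALLOC][1-4 ALLOC][5-29 FREE]
Op 5: d = malloc(8) -> d = 5; heap: [0-0 ALLOC][1-4 ALLOC][5-12 ALLOC][13-29 FREE]
free(d): d = 5 -> block [5-12 ALLOC]; mark free, coalesce with adjacent free neighbors -> [0-0 ALLOC][1-4 ALLOC][5-29 FREE]

Answer: [0-0 ALLOC][1-4 ALLOC][5-29 FREE]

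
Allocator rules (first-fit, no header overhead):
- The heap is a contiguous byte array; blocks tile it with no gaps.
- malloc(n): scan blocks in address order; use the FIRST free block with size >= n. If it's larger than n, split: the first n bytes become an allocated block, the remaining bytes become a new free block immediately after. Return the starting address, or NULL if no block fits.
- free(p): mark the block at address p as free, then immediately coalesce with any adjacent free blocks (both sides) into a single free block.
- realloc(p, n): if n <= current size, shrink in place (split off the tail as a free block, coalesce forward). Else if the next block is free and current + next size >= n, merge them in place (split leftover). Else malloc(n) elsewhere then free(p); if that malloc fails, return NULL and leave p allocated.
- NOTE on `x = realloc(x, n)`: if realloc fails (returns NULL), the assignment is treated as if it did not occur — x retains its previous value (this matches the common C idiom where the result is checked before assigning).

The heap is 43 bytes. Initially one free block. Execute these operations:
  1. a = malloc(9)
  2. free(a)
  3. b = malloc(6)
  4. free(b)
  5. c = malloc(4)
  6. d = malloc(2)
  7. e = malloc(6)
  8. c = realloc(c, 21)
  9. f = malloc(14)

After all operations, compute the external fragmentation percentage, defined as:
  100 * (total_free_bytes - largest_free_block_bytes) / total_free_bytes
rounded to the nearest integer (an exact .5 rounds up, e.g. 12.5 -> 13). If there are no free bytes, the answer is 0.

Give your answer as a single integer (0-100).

Answer: 29

Derivation:
Op 1: a = malloc(9) -> a = 0; heap: [0-8 ALLOC][9-42 FREE]
Op 2: free(a) -> (freed a); heap: [0-42 FREE]
Op 3: b = malloc(6) -> b = 0; heap: [0-5 ALLOC][6-42 FREE]
Op 4: free(b) -> (freed b); heap: [0-42 FREE]
Op 5: c = malloc(4) -> c = 0; heap: [0-3 ALLOC][4-42 FREE]
Op 6: d = malloc(2) -> d = 4; heap: [0-3 ALLOC][4-5 ALLOC][6-42 FREE]
Op 7: e = malloc(6) -> e = 6; heap: [0-3 ALLOC][4-5 ALLOC][6-11 ALLOC][12-42 FREE]
Op 8: c = realloc(c, 21) -> c = 12; heap: [0-3 FREE][4-5 ALLOC][6-11 ALLOC][12-32 ALLOC][33-42 FREE]
Op 9: f = malloc(14) -> f = NULL; heap: [0-3 FREE][4-5 ALLOC][6-11 ALLOC][12-32 ALLOC][33-42 FREE]
Free blocks: [4 10] total_free=14 largest=10 -> 100*(14-10)/14 = 400/14 ≈ 28.571 -> rounds to 29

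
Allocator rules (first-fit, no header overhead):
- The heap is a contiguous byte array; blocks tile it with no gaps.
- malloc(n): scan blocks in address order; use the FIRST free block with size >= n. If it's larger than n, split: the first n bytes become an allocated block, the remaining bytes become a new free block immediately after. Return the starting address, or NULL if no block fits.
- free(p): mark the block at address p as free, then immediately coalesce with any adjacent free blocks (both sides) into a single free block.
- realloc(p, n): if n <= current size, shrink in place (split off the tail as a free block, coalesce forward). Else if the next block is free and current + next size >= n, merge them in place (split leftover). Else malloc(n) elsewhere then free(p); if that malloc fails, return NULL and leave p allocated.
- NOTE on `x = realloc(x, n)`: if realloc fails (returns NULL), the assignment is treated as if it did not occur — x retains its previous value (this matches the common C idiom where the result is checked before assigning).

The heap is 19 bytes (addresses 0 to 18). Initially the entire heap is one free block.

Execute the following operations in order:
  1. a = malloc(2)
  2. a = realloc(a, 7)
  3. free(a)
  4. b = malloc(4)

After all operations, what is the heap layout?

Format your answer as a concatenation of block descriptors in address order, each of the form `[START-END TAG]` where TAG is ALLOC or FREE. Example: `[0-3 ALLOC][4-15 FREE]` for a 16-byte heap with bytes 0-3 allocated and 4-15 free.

Op 1: a = malloc(2) -> a = 0; heap: [0-1 ALLOC][2-18 FREE]
Op 2: a = realloc(a, 7) -> a = 0; heap: [0-6 ALLOC][7-18 FREE]
Op 3: free(a) -> (freed a); heap: [0-18 FREE]
Op 4: b = malloc(4) -> b = 0; heap: [0-3 ALLOC][4-18 FREE]

Answer: [0-3 ALLOC][4-18 FREE]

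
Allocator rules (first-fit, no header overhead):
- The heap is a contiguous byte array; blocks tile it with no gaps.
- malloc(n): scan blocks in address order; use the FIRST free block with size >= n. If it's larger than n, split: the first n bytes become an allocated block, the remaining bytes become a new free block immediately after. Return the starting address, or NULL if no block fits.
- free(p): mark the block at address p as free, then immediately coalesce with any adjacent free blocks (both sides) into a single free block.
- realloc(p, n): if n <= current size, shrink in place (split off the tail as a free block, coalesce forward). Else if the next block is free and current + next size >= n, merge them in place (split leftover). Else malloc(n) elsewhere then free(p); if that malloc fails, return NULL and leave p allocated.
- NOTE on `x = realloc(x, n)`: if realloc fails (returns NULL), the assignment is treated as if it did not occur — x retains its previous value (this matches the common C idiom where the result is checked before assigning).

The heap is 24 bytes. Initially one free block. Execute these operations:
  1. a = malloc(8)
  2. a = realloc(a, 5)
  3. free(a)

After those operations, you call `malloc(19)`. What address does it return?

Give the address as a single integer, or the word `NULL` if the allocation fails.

Answer: 0

Derivation:
Op 1: a = malloc(8) -> a = 0; heap: [0-7 ALLOC][8-23 FREE]
Op 2: a = realloc(a, 5) -> a = 0; heap: [0-4 ALLOC][5-23 FREE]
Op 3: free(a) -> (freed a); heap: [0-23 FREE]
malloc(19): first-fit scan over [0-23 FREE] -> 0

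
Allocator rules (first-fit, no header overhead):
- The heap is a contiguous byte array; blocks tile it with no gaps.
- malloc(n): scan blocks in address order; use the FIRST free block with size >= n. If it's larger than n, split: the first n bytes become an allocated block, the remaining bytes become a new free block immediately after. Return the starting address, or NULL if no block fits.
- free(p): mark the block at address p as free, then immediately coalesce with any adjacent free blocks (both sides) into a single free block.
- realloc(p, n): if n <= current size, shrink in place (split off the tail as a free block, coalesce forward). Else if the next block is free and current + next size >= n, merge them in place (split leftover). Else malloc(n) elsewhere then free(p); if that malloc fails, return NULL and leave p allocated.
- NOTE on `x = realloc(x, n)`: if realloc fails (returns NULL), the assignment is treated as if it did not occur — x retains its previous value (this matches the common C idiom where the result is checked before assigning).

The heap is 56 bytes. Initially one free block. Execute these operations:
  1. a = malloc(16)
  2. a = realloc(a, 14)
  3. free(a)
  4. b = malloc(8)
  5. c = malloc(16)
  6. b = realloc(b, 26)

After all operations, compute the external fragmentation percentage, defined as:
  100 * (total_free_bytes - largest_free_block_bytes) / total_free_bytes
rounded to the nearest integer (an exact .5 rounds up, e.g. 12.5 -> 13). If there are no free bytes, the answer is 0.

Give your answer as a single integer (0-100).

Op 1: a = malloc(16) -> a = 0; heap: [0-15 ALLOC][16-55 FREE]
Op 2: a = realloc(a, 14) -> a = 0; heap: [0-13 ALLOC][14-55 FREE]
Op 3: free(a) -> (freed a); heap: [0-55 FREE]
Op 4: b = malloc(8) -> b = 0; heap: [0-7 ALLOC][8-55 FREE]
Op 5: c = malloc(16) -> c = 8; heap: [0-7 ALLOC][8-23 ALLOC][24-55 FREE]
Op 6: b = realloc(b, 26) -> b = 24; heap: [0-7 FREE][8-23 ALLOC][24-49 ALLOC][50-55 FREE]
Free blocks: [8 6] total_free=14 largest=8 -> 100*(14-8)/14 = 600/14 ≈ 42.857 -> rounds to 43

Answer: 43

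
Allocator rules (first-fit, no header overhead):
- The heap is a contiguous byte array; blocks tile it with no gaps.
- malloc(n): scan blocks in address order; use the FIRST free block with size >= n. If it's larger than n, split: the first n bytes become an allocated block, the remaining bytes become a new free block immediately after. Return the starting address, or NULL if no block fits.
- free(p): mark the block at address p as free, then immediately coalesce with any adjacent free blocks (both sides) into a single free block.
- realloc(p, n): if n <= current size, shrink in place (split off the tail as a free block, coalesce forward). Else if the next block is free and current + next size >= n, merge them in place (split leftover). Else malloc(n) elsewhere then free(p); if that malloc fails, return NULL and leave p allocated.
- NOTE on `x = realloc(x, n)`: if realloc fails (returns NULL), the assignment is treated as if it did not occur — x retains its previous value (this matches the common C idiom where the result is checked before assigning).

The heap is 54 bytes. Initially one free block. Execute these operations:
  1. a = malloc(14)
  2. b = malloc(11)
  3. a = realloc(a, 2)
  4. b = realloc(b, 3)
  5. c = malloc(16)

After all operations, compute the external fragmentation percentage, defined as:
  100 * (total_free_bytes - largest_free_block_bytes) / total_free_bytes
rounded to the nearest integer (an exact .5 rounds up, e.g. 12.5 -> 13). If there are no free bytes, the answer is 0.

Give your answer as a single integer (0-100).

Op 1: a = malloc(14) -> a = 0; heap: [0-13 ALLOC][14-53 FREE]
Op 2: b = malloc(11) -> b = 14; heap: [0-13 ALLOC][14-24 ALLOC][25-53 FREE]
Op 3: a = realloc(a, 2) -> a = 0; heap: [0-1 ALLOC][2-13 FREE][14-24 ALLOC][25-53 FREE]
Op 4: b = realloc(b, 3) -> b = 14; heap: [0-1 ALLOC][2-13 FREE][14-16 ALLOC][17-53 FREE]
Op 5: c = malloc(16) -> c = 17; heap: [0-1 ALLOC][2-13 FREE][14-16 ALLOC][17-32 ALLOC][33-53 FREE]
Free blocks: [12 21] total_free=33 largest=21 -> 100*(33-21)/33 = 1200/33 ≈ 36.364 -> rounds to 36

Answer: 36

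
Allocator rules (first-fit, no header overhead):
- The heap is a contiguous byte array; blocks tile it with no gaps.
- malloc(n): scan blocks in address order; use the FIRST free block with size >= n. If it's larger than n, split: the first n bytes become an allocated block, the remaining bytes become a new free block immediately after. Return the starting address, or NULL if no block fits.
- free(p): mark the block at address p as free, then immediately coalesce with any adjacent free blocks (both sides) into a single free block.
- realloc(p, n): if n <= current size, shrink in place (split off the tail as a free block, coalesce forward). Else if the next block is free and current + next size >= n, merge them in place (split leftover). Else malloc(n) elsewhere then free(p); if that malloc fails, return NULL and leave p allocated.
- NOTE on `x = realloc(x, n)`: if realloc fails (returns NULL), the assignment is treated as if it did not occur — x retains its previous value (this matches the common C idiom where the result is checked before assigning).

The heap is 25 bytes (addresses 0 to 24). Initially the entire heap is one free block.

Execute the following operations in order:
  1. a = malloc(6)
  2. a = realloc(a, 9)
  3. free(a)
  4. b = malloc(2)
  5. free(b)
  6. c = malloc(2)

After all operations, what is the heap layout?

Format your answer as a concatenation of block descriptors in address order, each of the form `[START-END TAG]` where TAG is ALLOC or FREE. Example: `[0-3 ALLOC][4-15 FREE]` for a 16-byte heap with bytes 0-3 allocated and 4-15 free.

Answer: [0-1 ALLOC][2-24 FREE]

Derivation:
Op 1: a = malloc(6) -> a = 0; heap: [0-5 ALLOC][6-24 FREE]
Op 2: a = realloc(a, 9) -> a = 0; heap: [0-8 ALLOC][9-24 FREE]
Op 3: free(a) -> (freed a); heap: [0-24 FREE]
Op 4: b = malloc(2) -> b = 0; heap: [0-1 ALLOC][2-24 FREE]
Op 5: free(b) -> (freed b); heap: [0-24 FREE]
Op 6: c = malloc(2) -> c = 0; heap: [0-1 ALLOC][2-24 FREE]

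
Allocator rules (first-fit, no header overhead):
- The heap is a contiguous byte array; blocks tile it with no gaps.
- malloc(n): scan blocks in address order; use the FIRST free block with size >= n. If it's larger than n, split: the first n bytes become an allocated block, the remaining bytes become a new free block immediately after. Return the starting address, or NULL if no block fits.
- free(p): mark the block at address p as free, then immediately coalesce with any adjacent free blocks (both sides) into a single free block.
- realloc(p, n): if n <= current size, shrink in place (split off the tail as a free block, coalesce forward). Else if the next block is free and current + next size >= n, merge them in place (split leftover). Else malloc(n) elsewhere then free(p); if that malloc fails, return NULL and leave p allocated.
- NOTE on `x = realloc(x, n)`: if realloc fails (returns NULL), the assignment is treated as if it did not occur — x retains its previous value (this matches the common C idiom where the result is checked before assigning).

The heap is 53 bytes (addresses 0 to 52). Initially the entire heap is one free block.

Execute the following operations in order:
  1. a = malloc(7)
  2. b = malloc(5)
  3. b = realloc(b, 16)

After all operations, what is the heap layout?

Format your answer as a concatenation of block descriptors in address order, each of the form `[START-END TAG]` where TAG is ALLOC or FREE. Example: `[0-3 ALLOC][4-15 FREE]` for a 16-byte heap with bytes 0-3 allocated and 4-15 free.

Op 1: a = malloc(7) -> a = 0; heap: [0-6 ALLOC][7-52 FREE]
Op 2: b = malloc(5) -> b = 7; heap: [0-6 ALLOC][7-11 ALLOC][12-52 FREE]
Op 3: b = realloc(b, 16) -> b = 7; heap: [0-6 ALLOC][7-22 ALLOC][23-52 FREE]

Answer: [0-6 ALLOC][7-22 ALLOC][23-52 FREE]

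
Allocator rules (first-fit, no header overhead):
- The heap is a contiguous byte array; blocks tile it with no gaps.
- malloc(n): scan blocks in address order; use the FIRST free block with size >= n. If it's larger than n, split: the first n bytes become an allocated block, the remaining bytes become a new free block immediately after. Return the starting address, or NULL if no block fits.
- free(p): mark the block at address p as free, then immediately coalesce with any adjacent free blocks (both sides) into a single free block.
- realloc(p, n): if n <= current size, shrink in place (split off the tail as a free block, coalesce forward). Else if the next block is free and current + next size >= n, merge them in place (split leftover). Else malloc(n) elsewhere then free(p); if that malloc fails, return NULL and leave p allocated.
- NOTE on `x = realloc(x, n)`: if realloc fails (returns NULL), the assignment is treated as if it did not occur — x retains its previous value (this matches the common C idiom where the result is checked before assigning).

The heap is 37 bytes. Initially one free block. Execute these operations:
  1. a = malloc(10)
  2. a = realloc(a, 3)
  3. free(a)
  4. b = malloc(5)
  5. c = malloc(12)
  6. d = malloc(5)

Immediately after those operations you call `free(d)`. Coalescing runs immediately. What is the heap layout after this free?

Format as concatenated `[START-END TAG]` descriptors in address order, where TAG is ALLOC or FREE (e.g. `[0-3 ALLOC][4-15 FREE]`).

Answer: [0-4 ALLOC][5-16 ALLOC][17-36 FREE]

Derivation:
Op 1: a = malloc(10) -> a = 0; heap: [0-9 ALLOC][10-36 FREE]
Op 2: a = realloc(a, 3) -> a = 0; heap: [0-2 ALLOC][3-36 FREE]
Op 3: free(a) -> (freed a); heap: [0-36 FREE]
Op 4: b = malloc(5) -> b = 0; heap: [0-4 ALLOC][5-36 FREE]
Op 5: c = malloc(12) -> c = 5; heap: [0-4 ALLOC][5-16 ALLOC][17-36 FREE]
Op 6: d = malloc(5) -> d = 17; heap: [0-4 ALLOC][5-16 ALLOC][17-21 ALLOC][22-36 FREE]
free(d): d = 17 -> block [17-21 ALLOC]; mark free, coalesce with adjacent free neighbors -> [0-4 ALLOC][5-16 ALLOC][17-36 FREE]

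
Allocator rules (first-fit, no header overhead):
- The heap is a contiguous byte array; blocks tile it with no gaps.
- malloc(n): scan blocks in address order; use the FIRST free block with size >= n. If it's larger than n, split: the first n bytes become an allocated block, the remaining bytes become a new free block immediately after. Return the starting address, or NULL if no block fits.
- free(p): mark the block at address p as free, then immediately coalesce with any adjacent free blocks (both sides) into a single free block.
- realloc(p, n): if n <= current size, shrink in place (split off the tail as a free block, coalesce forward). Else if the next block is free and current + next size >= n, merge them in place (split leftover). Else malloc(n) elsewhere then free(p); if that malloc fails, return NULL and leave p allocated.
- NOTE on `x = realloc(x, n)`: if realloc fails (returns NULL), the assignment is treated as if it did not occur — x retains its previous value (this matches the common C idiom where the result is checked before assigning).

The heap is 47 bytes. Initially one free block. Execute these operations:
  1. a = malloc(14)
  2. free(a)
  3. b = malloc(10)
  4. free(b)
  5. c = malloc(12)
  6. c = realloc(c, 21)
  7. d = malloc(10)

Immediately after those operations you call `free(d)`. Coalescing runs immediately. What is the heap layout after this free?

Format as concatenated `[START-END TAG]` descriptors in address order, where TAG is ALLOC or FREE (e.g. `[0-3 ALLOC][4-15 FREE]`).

Op 1: a = malloc(14) -> a = 0; heap: [0-13 ALLOC][14-46 FREE]
Op 2: free(a) -> (freed a); heap: [0-46 FREE]
Op 3: b = malloc(10) -> b = 0; heap: [0-9 ALLOC][10-46 FREE]
Op 4: free(b) -> (freed b); heap: [0-46 FREE]
Op 5: c = malloc(12) -> c = 0; heap: [0-11 ALLOC][12-46 FREE]
Op 6: c = realloc(c, 21) -> c = 0; heap: [0-20 ALLOC][21-46 FREE]
Op 7: d = malloc(10) -> d = 21; heap: [0-20 ALLOC][21-30 ALLOC][31-46 FREE]
free(d): d = 21 -> block [21-30 ALLOC]; mark free, coalesce with adjacent free neighbors -> [0-20 ALLOC][21-46 FREE]

Answer: [0-20 ALLOC][21-46 FREE]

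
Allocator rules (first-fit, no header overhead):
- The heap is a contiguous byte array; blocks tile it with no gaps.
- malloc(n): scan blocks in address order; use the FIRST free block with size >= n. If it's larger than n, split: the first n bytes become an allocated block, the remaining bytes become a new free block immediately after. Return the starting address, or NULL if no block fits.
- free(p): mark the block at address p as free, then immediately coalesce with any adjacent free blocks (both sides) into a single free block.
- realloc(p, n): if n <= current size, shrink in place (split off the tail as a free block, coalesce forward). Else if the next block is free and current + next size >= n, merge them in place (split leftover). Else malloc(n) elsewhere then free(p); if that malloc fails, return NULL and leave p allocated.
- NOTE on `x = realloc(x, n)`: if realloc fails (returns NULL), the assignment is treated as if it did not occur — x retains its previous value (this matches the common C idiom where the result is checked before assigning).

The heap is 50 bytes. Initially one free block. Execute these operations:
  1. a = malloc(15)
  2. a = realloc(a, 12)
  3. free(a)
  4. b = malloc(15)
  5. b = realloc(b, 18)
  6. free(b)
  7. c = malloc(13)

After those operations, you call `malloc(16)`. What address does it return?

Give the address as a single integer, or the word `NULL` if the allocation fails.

Answer: 13

Derivation:
Op 1: a = malloc(15) -> a = 0; heap: [0-14 ALLOC][15-49 FREE]
Op 2: a = realloc(a, 12) -> a = 0; heap: [0-11 ALLOC][12-49 FREE]
Op 3: free(a) -> (freed a); heap: [0-49 FREE]
Op 4: b = malloc(15) -> b = 0; heap: [0-14 ALLOC][15-49 FREE]
Op 5: b = realloc(b, 18) -> b = 0; heap: [0-17 ALLOC][18-49 FREE]
Op 6: free(b) -> (freed b); heap: [0-49 FREE]
Op 7: c = malloc(13) -> c = 0; heap: [0-12 ALLOC][13-49 FREE]
malloc(16): first-fit scan over [0-12 ALLOC][13-49 FREE] -> 13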